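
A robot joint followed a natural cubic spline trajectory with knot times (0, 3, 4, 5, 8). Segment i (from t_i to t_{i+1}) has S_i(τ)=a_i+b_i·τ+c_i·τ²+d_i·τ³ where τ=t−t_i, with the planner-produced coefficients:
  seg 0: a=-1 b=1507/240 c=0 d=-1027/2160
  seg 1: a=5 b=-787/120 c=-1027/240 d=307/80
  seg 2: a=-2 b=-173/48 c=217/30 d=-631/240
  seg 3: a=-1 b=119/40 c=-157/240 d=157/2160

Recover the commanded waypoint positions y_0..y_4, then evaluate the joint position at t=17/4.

y_0=-1 y_1=5 y_2=-2 y_3=-1 y_4=4
S(17/4) = -12749/5120

y_0 = S_0(0) = a_0 = -1
y_1 = S_1(0) = a_1 = 5
y_2 = S_2(0) = a_2 = -2
y_3 = S_3(0) = a_3 = -1
y_4 = S_3(3) = 4
t_q=17/4 is in segment 2 (τ=1/4); S_2(τ)=-12749/5120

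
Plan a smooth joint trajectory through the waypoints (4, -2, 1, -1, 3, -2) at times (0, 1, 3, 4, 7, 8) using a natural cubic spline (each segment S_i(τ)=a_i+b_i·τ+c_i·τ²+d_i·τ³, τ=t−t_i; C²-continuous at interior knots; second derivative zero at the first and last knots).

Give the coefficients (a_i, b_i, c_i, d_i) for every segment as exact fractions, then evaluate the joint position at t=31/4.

Δ: Δ0=-6, Δ1=3/2, Δ2=-2, Δ3=4/3, Δ4=-5
row 1: diag=6, rhs=45; c'=1/3, d'=15/2
row 2: denom=6−2·1/3=16/3; d'=(-21−2·15/2)/(16/3)=-27/4
row 3: denom=8−1·3/16=125/16; d'=(20−1·-27/4)/(125/16)=428/125
row 4: denom=8−3·48/125=856/125; d'=(-38−3·428/125)/(856/125)=-3017/428
back: M4=-3017/428
back: M3=428/125−48/125·-3017/428=656/107
back: M2=-27/4−3/16·656/107=-3381/428
back: M1=15/2−1/3·-3381/428=4337/428
M: M0=0, M1=4337/428, M2=-3381/428, M3=656/107, M4=-3017/428, M5=0
seg 0: a=4, c=M0/2=0, d=(M1−M0)/(6·1)=4337/2568, b=Δ0−h0·(2M0+M1)/6=-19745/2568
seg 1: a=-2, c=M1/2=4337/856, d=(M2−M1)/(6·2)=-3859/2568, b=Δ1−h1·(2M1+M2)/6=-3367/1284
seg 2: a=1, c=M2/2=-3381/856, d=(M3−M2)/(6·1)=6005/2568, b=Δ2−h2·(2M2+M3)/6=-499/1284
seg 3: a=-1, c=M3/2=328/107, d=(M4−M3)/(6·3)=-5641/7704, b=Δ3−h3·(2M3+M4)/6=-3269/2568
seg 4: a=3, c=M4/2=-3017/856, d=(M5−M4)/(6·1)=3017/2568, b=Δ4−h4·(2M4+M5)/6=-3403/1284
t_q=31/4 → seg 4, τ=3/4; S=3+-3403/1284·τ+-3017/856·τ²+3017/2568·τ³=-26003/54784

  seg 0: a=4 b=-19745/2568 c=0 d=4337/2568
  seg 1: a=-2 b=-3367/1284 c=4337/856 d=-3859/2568
  seg 2: a=1 b=-499/1284 c=-3381/856 d=6005/2568
  seg 3: a=-1 b=-3269/2568 c=328/107 d=-5641/7704
  seg 4: a=3 b=-3403/1284 c=-3017/856 d=3017/2568
S(31/4) = -26003/54784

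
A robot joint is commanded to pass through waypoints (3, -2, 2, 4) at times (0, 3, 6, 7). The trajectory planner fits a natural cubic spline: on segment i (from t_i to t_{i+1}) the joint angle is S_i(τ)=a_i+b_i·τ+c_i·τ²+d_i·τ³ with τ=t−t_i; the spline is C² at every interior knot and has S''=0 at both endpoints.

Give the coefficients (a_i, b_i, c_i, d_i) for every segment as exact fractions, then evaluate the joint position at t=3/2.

  seg 0: a=3 b=-211/87 c=0 d=22/261
  seg 1: a=-2 b=-13/87 c=22/29 d=-23/261
  seg 2: a=2 b=176/87 c=-1/29 d=1/87
S(3/2) = -41/116

Δ: Δ0=-5/3, Δ1=4/3, Δ2=2
row 1: diag=12, rhs=18; c'=1/4, d'=3/2
row 2: denom=8−3·1/4=29/4; d'=(4−3·3/2)/(29/4)=-2/29
back: M2=-2/29
back: M1=3/2−1/4·-2/29=44/29
M: M0=0, M1=44/29, M2=-2/29, M3=0
seg 0: a=3, c=M0/2=0, d=(M1−M0)/(6·3)=22/261, b=Δ0−h0·(2M0+M1)/6=-211/87
seg 1: a=-2, c=M1/2=22/29, d=(M2−M1)/(6·3)=-23/261, b=Δ1−h1·(2M1+M2)/6=-13/87
seg 2: a=2, c=M2/2=-1/29, d=(M3−M2)/(6·1)=1/87, b=Δ2−h2·(2M2+M3)/6=176/87
t_q=3/2 → seg 0, τ=3/2; S=3+-211/87·τ+0·τ²+22/261·τ³=-41/116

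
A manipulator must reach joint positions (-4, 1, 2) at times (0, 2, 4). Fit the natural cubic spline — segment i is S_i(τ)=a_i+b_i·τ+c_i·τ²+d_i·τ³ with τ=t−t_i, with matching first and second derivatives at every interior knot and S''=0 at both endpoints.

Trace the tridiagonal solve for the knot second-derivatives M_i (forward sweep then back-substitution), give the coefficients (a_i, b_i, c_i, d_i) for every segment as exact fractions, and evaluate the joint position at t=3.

  seg 0: a=-4 b=3 c=0 d=-1/8
  seg 1: a=1 b=3/2 c=-3/4 d=1/8
S(3) = 15/8

Δ: Δ0=5/2, Δ1=1/2
row 1: diag=8, rhs=-12; c'=1/4, d'=-3/2
back: M1=-3/2
M: M0=0, M1=-3/2, M2=0
seg 0: a=-4, c=M0/2=0, d=(M1−M0)/(6·2)=-1/8, b=Δ0−h0·(2M0+M1)/6=3
seg 1: a=1, c=M1/2=-3/4, d=(M2−M1)/(6·2)=1/8, b=Δ1−h1·(2M1+M2)/6=3/2
t_q=3 → seg 1, τ=1; S=1+3/2·τ+-3/4·τ²+1/8·τ³=15/8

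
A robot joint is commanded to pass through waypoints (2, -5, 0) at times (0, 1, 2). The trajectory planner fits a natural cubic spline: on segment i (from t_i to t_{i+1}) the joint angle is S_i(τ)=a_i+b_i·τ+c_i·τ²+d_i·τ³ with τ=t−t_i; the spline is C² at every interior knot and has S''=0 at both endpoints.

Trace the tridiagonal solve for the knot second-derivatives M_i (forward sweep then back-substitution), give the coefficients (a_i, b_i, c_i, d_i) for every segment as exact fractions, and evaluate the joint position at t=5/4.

  seg 0: a=2 b=-10 c=0 d=3
  seg 1: a=-5 b=-1 c=9 d=-3
S(5/4) = -303/64

Δ: Δ0=-7, Δ1=5
row 1: diag=4, rhs=72; c'=1/4, d'=18
back: M1=18
M: M0=0, M1=18, M2=0
seg 0: a=2, c=M0/2=0, d=(M1−M0)/(6·1)=3, b=Δ0−h0·(2M0+M1)/6=-10
seg 1: a=-5, c=M1/2=9, d=(M2−M1)/(6·1)=-3, b=Δ1−h1·(2M1+M2)/6=-1
t_q=5/4 → seg 1, τ=1/4; S=-5+-1·τ+9·τ²+-3·τ³=-303/64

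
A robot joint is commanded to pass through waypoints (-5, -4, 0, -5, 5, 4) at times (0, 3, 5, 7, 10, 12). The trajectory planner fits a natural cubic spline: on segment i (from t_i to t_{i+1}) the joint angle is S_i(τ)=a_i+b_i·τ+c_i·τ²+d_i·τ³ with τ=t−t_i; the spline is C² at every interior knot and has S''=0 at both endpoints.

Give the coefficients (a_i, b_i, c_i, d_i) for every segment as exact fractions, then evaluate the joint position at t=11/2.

  seg 0: a=-5 b=-507/724 c=0 d=2245/19548
  seg 1: a=-4 b=869/362 c=2245/2172 d=-335/543
  seg 2: a=0 b=-943/1086 c=-5795/2172 d=1341/1448
  seg 3: a=-5 b=-232/543 c=3137/1086 d=-5327/9774
  seg 4: a=5 b=2377/1086 c=-365/181 d=365/1086
S(11/2) = -11415/11584

Δ: Δ0=1/3, Δ1=2, Δ2=-5/2, Δ3=10/3, Δ4=-1/2
row 1: diag=10, rhs=10; c'=1/5, d'=1
row 2: denom=8−2·1/5=38/5; d'=(-27−2·1)/(38/5)=-145/38
row 3: denom=10−2·5/19=180/19; d'=(35−2·-145/38)/(180/19)=9/2
row 4: denom=10−3·19/60=181/20; d'=(-23−3·9/2)/(181/20)=-730/181
back: M4=-730/181
back: M3=9/2−19/60·-730/181=3137/543
back: M2=-145/38−5/19·3137/543=-5795/1086
back: M1=1−1/5·-5795/1086=2245/1086
M: M0=0, M1=2245/1086, M2=-5795/1086, M3=3137/543, M4=-730/181, M5=0
seg 0: a=-5, c=M0/2=0, d=(M1−M0)/(6·3)=2245/19548, b=Δ0−h0·(2M0+M1)/6=-507/724
seg 1: a=-4, c=M1/2=2245/2172, d=(M2−M1)/(6·2)=-335/543, b=Δ1−h1·(2M1+M2)/6=869/362
seg 2: a=0, c=M2/2=-5795/2172, d=(M3−M2)/(6·2)=1341/1448, b=Δ2−h2·(2M2+M3)/6=-943/1086
seg 3: a=-5, c=M3/2=3137/1086, d=(M4−M3)/(6·3)=-5327/9774, b=Δ3−h3·(2M3+M4)/6=-232/543
seg 4: a=5, c=M4/2=-365/181, d=(M5−M4)/(6·2)=365/1086, b=Δ4−h4·(2M4+M5)/6=2377/1086
t_q=11/2 → seg 2, τ=1/2; S=0+-943/1086·τ+-5795/2172·τ²+1341/1448·τ³=-11415/11584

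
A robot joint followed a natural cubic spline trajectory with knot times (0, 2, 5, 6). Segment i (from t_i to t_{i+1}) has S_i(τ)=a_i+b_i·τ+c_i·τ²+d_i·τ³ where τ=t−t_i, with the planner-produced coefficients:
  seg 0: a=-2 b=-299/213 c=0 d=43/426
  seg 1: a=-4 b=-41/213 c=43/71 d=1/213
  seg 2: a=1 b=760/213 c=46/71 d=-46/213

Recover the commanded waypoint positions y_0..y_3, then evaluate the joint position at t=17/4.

y_0=-2 y_1=-4 y_2=1 y_3=5
S(17/4) = -5969/4544

y_0 = S_0(0) = a_0 = -2
y_1 = S_1(0) = a_1 = -4
y_2 = S_2(0) = a_2 = 1
y_3 = S_2(1) = 5
t_q=17/4 is in segment 1 (τ=9/4); S_1(τ)=-5969/4544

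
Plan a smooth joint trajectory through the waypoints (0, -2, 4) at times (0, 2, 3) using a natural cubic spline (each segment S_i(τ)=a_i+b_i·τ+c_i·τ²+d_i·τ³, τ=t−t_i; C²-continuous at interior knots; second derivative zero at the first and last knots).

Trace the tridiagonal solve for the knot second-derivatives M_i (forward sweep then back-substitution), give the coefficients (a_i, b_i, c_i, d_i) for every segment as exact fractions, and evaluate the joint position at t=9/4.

  seg 0: a=0 b=-10/3 c=0 d=7/12
  seg 1: a=-2 b=11/3 c=7/2 d=-7/6
S(9/4) = -113/128

Δ: Δ0=-1, Δ1=6
row 1: diag=6, rhs=42; c'=1/6, d'=7
back: M1=7
M: M0=0, M1=7, M2=0
seg 0: a=0, c=M0/2=0, d=(M1−M0)/(6·2)=7/12, b=Δ0−h0·(2M0+M1)/6=-10/3
seg 1: a=-2, c=M1/2=7/2, d=(M2−M1)/(6·1)=-7/6, b=Δ1−h1·(2M1+M2)/6=11/3
t_q=9/4 → seg 1, τ=1/4; S=-2+11/3·τ+7/2·τ²+-7/6·τ³=-113/128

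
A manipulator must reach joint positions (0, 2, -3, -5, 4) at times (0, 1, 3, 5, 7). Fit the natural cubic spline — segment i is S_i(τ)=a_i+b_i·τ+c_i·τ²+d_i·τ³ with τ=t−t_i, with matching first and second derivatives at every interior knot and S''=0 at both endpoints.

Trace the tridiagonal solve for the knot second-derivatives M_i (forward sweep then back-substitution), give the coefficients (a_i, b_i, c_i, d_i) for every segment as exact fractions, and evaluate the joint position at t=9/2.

Δ: Δ0=2, Δ1=-5/2, Δ2=-1, Δ3=9/2
row 1: diag=6, rhs=-27; c'=1/3, d'=-9/2
row 2: denom=8−2·1/3=22/3; d'=(9−2·-9/2)/(22/3)=27/11
row 3: denom=8−2·3/11=82/11; d'=(33−2·27/11)/(82/11)=309/82
back: M3=309/82
back: M2=27/11−3/11·309/82=117/82
back: M1=-9/2−1/3·117/82=-204/41
M: M0=0, M1=-204/41, M2=117/82, M3=309/82, M4=0
seg 0: a=0, c=M0/2=0, d=(M1−M0)/(6·1)=-34/41, b=Δ0−h0·(2M0+M1)/6=116/41
seg 1: a=2, c=M1/2=-102/41, d=(M2−M1)/(6·2)=175/328, b=Δ1−h1·(2M1+M2)/6=14/41
seg 2: a=-3, c=M2/2=117/164, d=(M3−M2)/(6·2)=8/41, b=Δ2−h2·(2M2+M3)/6=-263/82
seg 3: a=-5, c=M3/2=309/164, d=(M4−M3)/(6·2)=-103/328, b=Δ3−h3·(2M3+M4)/6=163/82
t_q=9/2 → seg 2, τ=3/2; S=-3+-263/82·τ+117/164·τ²+8/41·τ³=-3639/656

  seg 0: a=0 b=116/41 c=0 d=-34/41
  seg 1: a=2 b=14/41 c=-102/41 d=175/328
  seg 2: a=-3 b=-263/82 c=117/164 d=8/41
  seg 3: a=-5 b=163/82 c=309/164 d=-103/328
S(9/2) = -3639/656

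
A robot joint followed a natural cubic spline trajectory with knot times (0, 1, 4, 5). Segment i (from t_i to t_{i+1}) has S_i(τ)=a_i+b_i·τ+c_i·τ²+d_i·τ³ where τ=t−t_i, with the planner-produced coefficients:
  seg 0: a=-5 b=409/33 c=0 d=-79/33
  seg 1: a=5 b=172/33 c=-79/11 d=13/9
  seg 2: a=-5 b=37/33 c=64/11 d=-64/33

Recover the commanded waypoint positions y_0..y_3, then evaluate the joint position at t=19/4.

y_0=-5 y_1=5 y_2=-5 y_3=0
S(19/4) = -75/44

y_0 = S_0(0) = a_0 = -5
y_1 = S_1(0) = a_1 = 5
y_2 = S_2(0) = a_2 = -5
y_3 = S_2(1) = 0
t_q=19/4 is in segment 2 (τ=3/4); S_2(τ)=-75/44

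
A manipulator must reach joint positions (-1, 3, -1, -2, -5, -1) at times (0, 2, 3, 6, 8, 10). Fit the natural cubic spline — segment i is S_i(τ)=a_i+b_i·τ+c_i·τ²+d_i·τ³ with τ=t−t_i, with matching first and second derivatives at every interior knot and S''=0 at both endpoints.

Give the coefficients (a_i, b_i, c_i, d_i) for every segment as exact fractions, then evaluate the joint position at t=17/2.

Δ: Δ0=2, Δ1=-4, Δ2=-1/3, Δ3=-3/2, Δ4=2
row 1: diag=6, rhs=-36; c'=1/6, d'=-6
row 2: denom=8−1·1/6=47/6; d'=(22−1·-6)/(47/6)=168/47
row 3: denom=10−3·18/47=416/47; d'=(-7−3·168/47)/(416/47)=-833/416
row 4: denom=8−2·47/208=785/104; d'=(21−2·-833/416)/(785/104)=5201/1570
back: M4=5201/1570
back: M3=-833/416−47/208·5201/1570=-4319/1570
back: M2=168/47−18/47·-4319/1570=3633/785
back: M1=-6−1/6·3633/785=-10631/1570
M: M0=0, M1=-10631/1570, M2=3633/785, M3=-4319/1570, M4=5201/1570, M5=0
seg 0: a=-1, c=M0/2=0, d=(M1−M0)/(6·2)=-10631/18840, b=Δ0−h0·(2M0+M1)/6=20051/4710
seg 1: a=3, c=M1/2=-10631/3140, d=(M2−M1)/(6·1)=17897/9420, b=Δ1−h1·(2M1+M2)/6=-5921/2355
seg 2: a=-1, c=M2/2=3633/1570, d=(M3−M2)/(6·3)=-2317/5652, b=Δ2−h2·(2M2+M3)/6=-33779/9420
seg 3: a=-2, c=M3/2=-4319/3140, d=(M4−M3)/(6·2)=238/471, b=Δ3−h3·(2M3+M4)/6=-1814/2355
seg 4: a=-5, c=M4/2=5201/3140, d=(M5−M4)/(6·2)=-5201/18840, b=Δ4−h4·(2M4+M5)/6=-491/2355
t_q=17/2 → seg 4, τ=1/2; S=-5+-491/2355·τ+5201/3140·τ²+-5201/18840·τ³=-237367/50240

  seg 0: a=-1 b=20051/4710 c=0 d=-10631/18840
  seg 1: a=3 b=-5921/2355 c=-10631/3140 d=17897/9420
  seg 2: a=-1 b=-33779/9420 c=3633/1570 d=-2317/5652
  seg 3: a=-2 b=-1814/2355 c=-4319/3140 d=238/471
  seg 4: a=-5 b=-491/2355 c=5201/3140 d=-5201/18840
S(17/2) = -237367/50240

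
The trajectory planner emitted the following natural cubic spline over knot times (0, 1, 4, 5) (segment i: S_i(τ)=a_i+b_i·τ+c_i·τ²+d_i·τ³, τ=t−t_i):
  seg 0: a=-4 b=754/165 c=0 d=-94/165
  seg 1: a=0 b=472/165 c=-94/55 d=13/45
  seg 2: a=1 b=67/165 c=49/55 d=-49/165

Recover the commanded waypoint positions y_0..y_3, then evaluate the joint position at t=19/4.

y_0 = S_0(0) = a_0 = -4
y_1 = S_1(0) = a_1 = 0
y_2 = S_2(0) = a_2 = 1
y_3 = S_2(1) = 2
t_q=19/4 is in segment 2 (τ=3/4); S_2(τ)=1183/704

y_0=-4 y_1=0 y_2=1 y_3=2
S(19/4) = 1183/704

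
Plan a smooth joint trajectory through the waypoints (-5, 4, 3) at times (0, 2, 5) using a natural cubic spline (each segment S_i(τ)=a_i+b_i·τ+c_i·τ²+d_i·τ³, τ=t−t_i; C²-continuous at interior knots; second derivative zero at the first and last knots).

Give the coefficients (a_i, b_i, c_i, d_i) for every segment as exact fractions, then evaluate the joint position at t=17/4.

Δ: Δ0=9/2, Δ1=-1/3
row 1: diag=10, rhs=-29; c'=3/10, d'=-29/10
back: M1=-29/10
M: M0=0, M1=-29/10, M2=0
seg 0: a=-5, c=M0/2=0, d=(M1−M0)/(6·2)=-29/120, b=Δ0−h0·(2M0+M1)/6=82/15
seg 1: a=4, c=M1/2=-29/20, d=(M2−M1)/(6·3)=29/180, b=Δ1−h1·(2M1+M2)/6=77/30
t_q=17/4 → seg 1, τ=9/4; S=4+77/30·τ+-29/20·τ²+29/180·τ³=1093/256

  seg 0: a=-5 b=82/15 c=0 d=-29/120
  seg 1: a=4 b=77/30 c=-29/20 d=29/180
S(17/4) = 1093/256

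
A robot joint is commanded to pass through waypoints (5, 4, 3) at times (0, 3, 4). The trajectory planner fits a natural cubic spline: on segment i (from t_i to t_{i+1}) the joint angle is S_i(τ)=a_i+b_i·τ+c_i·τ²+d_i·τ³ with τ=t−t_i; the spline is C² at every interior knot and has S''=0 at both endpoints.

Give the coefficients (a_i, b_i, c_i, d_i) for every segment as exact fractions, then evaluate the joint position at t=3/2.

Δ: Δ0=-1/3, Δ1=-1
row 1: diag=8, rhs=-4; c'=1/8, d'=-1/2
back: M1=-1/2
M: M0=0, M1=-1/2, M2=0
seg 0: a=5, c=M0/2=0, d=(M1−M0)/(6·3)=-1/36, b=Δ0−h0·(2M0+M1)/6=-1/12
seg 1: a=4, c=M1/2=-1/4, d=(M2−M1)/(6·1)=1/12, b=Δ1−h1·(2M1+M2)/6=-5/6
t_q=3/2 → seg 0, τ=3/2; S=5+-1/12·τ+0·τ²+-1/36·τ³=153/32

  seg 0: a=5 b=-1/12 c=0 d=-1/36
  seg 1: a=4 b=-5/6 c=-1/4 d=1/12
S(3/2) = 153/32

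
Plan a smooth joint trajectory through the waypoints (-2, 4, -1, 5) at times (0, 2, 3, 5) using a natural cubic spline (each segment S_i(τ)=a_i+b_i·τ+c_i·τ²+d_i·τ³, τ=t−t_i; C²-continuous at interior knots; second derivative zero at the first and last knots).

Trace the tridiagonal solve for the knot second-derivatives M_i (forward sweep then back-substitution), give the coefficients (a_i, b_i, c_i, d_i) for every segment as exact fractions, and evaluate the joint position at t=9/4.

Δ: Δ0=3, Δ1=-5, Δ2=3
row 1: diag=6, rhs=-48; c'=1/6, d'=-8
row 2: denom=6−1·1/6=35/6; d'=(48−1·-8)/(35/6)=48/5
back: M2=48/5
back: M1=-8−1/6·48/5=-48/5
M: M0=0, M1=-48/5, M2=48/5, M3=0
seg 0: a=-2, c=M0/2=0, d=(M1−M0)/(6·2)=-4/5, b=Δ0−h0·(2M0+M1)/6=31/5
seg 1: a=4, c=M1/2=-24/5, d=(M2−M1)/(6·1)=16/5, b=Δ1−h1·(2M1+M2)/6=-17/5
seg 2: a=-1, c=M2/2=24/5, d=(M3−M2)/(6·2)=-4/5, b=Δ2−h2·(2M2+M3)/6=-17/5
t_q=9/4 → seg 1, τ=1/4; S=4+-17/5·τ+-24/5·τ²+16/5·τ³=29/10

  seg 0: a=-2 b=31/5 c=0 d=-4/5
  seg 1: a=4 b=-17/5 c=-24/5 d=16/5
  seg 2: a=-1 b=-17/5 c=24/5 d=-4/5
S(9/4) = 29/10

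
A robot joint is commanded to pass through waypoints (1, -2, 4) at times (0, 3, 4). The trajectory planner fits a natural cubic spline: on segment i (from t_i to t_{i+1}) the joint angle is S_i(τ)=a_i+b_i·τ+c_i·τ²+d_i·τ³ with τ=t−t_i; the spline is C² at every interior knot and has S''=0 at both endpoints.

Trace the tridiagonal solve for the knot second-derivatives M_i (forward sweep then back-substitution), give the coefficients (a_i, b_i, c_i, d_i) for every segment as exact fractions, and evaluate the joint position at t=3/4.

  seg 0: a=1 b=-29/8 c=0 d=7/24
  seg 1: a=-2 b=17/4 c=21/8 d=-7/8
S(3/4) = -817/512

Δ: Δ0=-1, Δ1=6
row 1: diag=8, rhs=42; c'=1/8, d'=21/4
back: M1=21/4
M: M0=0, M1=21/4, M2=0
seg 0: a=1, c=M0/2=0, d=(M1−M0)/(6·3)=7/24, b=Δ0−h0·(2M0+M1)/6=-29/8
seg 1: a=-2, c=M1/2=21/8, d=(M2−M1)/(6·1)=-7/8, b=Δ1−h1·(2M1+M2)/6=17/4
t_q=3/4 → seg 0, τ=3/4; S=1+-29/8·τ+0·τ²+7/24·τ³=-817/512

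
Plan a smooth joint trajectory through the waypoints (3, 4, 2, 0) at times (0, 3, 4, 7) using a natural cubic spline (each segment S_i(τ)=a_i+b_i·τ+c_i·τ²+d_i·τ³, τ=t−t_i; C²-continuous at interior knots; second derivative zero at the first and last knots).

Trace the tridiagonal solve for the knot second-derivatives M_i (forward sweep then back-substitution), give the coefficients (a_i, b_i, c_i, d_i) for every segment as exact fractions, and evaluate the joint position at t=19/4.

Δ: Δ0=1/3, Δ1=-2, Δ2=-2/3
row 1: diag=8, rhs=-14; c'=1/8, d'=-7/4
row 2: denom=8−1·1/8=63/8; d'=(8−1·-7/4)/(63/8)=26/21
back: M2=26/21
back: M1=-7/4−1/8·26/21=-40/21
M: M0=0, M1=-40/21, M2=26/21, M3=0
seg 0: a=3, c=M0/2=0, d=(M1−M0)/(6·3)=-20/189, b=Δ0−h0·(2M0+M1)/6=9/7
seg 1: a=4, c=M1/2=-20/21, d=(M2−M1)/(6·1)=11/21, b=Δ1−h1·(2M1+M2)/6=-11/7
seg 2: a=2, c=M2/2=13/21, d=(M3−M2)/(6·3)=-13/189, b=Δ2−h2·(2M2+M3)/6=-40/21
t_q=19/4 → seg 2, τ=3/4; S=2+-40/21·τ+13/21·τ²+-13/189·τ³=57/64

  seg 0: a=3 b=9/7 c=0 d=-20/189
  seg 1: a=4 b=-11/7 c=-20/21 d=11/21
  seg 2: a=2 b=-40/21 c=13/21 d=-13/189
S(19/4) = 57/64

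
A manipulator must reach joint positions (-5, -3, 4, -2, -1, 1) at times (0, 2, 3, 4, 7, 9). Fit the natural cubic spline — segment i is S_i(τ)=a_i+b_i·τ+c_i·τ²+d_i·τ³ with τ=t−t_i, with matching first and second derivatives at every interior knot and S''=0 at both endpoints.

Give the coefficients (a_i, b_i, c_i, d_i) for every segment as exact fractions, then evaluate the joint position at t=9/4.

Δ: Δ0=1, Δ1=7, Δ2=-6, Δ3=1/3, Δ4=1
row 1: diag=6, rhs=36; c'=1/6, d'=6
row 2: denom=4−1·1/6=23/6; d'=(-78−1·6)/(23/6)=-504/23
row 3: denom=8−1·6/23=178/23; d'=(38−1·-504/23)/(178/23)=689/89
row 4: denom=10−3·69/178=1573/178; d'=(4−3·689/89)/(1573/178)=-3422/1573
back: M4=-3422/1573
back: M3=689/89−69/178·-3422/1573=13504/1573
back: M2=-504/23−6/23·13504/1573=-37992/1573
back: M1=6−1/6·-37992/1573=15770/1573
M: M0=0, M1=15770/1573, M2=-37992/1573, M3=13504/1573, M4=-3422/1573, M5=0
seg 0: a=-5, c=M0/2=0, d=(M1−M0)/(6·2)=7885/9438, b=Δ0−h0·(2M0+M1)/6=-11051/4719
seg 1: a=-3, c=M1/2=7885/1573, d=(M2−M1)/(6·1)=-26881/4719, b=Δ1−h1·(2M1+M2)/6=36259/4719
seg 2: a=4, c=M2/2=-18996/1573, d=(M3−M2)/(6·1)=25748/4719, b=Δ2−h2·(2M2+M3)/6=266/429
seg 3: a=-2, c=M3/2=6752/1573, d=(M4−M3)/(6·3)=-217/363, b=Δ3−h3·(2M3+M4)/6=-33806/4719
seg 4: a=-1, c=M4/2=-1711/1573, d=(M5−M4)/(6·2)=1711/9438, b=Δ4−h4·(2M4+M5)/6=11563/4719
t_q=9/4 → seg 1, τ=1/4; S=-3+36259/4719·τ+7885/1573·τ²+-26881/4719·τ³=-86055/100672

  seg 0: a=-5 b=-11051/4719 c=0 d=7885/9438
  seg 1: a=-3 b=36259/4719 c=7885/1573 d=-26881/4719
  seg 2: a=4 b=266/429 c=-18996/1573 d=25748/4719
  seg 3: a=-2 b=-33806/4719 c=6752/1573 d=-217/363
  seg 4: a=-1 b=11563/4719 c=-1711/1573 d=1711/9438
S(9/4) = -86055/100672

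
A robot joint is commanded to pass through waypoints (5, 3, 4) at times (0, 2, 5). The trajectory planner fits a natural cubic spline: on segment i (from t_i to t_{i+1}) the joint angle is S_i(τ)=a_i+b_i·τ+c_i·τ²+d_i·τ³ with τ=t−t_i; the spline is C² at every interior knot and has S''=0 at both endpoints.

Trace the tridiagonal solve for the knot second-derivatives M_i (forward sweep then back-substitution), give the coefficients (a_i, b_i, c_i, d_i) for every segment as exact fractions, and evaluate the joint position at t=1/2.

  seg 0: a=5 b=-19/15 c=0 d=1/15
  seg 1: a=3 b=-7/15 c=2/5 d=-2/45
S(1/2) = 35/8

Δ: Δ0=-1, Δ1=1/3
row 1: diag=10, rhs=8; c'=3/10, d'=4/5
back: M1=4/5
M: M0=0, M1=4/5, M2=0
seg 0: a=5, c=M0/2=0, d=(M1−M0)/(6·2)=1/15, b=Δ0−h0·(2M0+M1)/6=-19/15
seg 1: a=3, c=M1/2=2/5, d=(M2−M1)/(6·3)=-2/45, b=Δ1−h1·(2M1+M2)/6=-7/15
t_q=1/2 → seg 0, τ=1/2; S=5+-19/15·τ+0·τ²+1/15·τ³=35/8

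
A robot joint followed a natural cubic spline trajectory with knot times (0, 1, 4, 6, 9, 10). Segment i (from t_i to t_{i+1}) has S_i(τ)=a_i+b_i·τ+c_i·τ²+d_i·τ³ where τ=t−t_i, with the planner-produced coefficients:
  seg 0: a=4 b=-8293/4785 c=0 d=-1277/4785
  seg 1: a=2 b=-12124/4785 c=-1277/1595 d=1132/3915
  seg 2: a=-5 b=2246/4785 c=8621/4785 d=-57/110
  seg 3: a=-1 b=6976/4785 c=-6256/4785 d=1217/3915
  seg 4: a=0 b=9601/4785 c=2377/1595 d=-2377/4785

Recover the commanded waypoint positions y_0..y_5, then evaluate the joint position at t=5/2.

y_0=4 y_1=2 y_2=-5 y_3=-1 y_4=0 y_5=3
S(5/2) = -3351/1276

y_0 = S_0(0) = a_0 = 4
y_1 = S_1(0) = a_1 = 2
y_2 = S_2(0) = a_2 = -5
y_3 = S_3(0) = a_3 = -1
y_4 = S_4(0) = a_4 = 0
y_5 = S_4(1) = 3
t_q=5/2 is in segment 1 (τ=3/2); S_1(τ)=-3351/1276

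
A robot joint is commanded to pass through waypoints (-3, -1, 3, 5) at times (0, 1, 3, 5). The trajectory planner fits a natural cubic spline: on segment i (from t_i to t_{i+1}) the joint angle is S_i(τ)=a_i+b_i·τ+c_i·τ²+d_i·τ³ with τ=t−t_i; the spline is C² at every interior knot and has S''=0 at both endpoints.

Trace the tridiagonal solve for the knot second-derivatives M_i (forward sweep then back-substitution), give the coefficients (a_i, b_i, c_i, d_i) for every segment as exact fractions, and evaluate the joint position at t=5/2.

  seg 0: a=-3 b=43/22 c=0 d=1/22
  seg 1: a=-1 b=23/11 c=3/22 d=-1/11
  seg 2: a=3 b=17/11 c=-9/22 d=3/44
S(5/2) = 47/22

Δ: Δ0=2, Δ1=2, Δ2=1
row 1: diag=6, rhs=0; c'=1/3, d'=0
row 2: denom=8−2·1/3=22/3; d'=(-6−2·0)/(22/3)=-9/11
back: M2=-9/11
back: M1=0−1/3·-9/11=3/11
M: M0=0, M1=3/11, M2=-9/11, M3=0
seg 0: a=-3, c=M0/2=0, d=(M1−M0)/(6·1)=1/22, b=Δ0−h0·(2M0+M1)/6=43/22
seg 1: a=-1, c=M1/2=3/22, d=(M2−M1)/(6·2)=-1/11, b=Δ1−h1·(2M1+M2)/6=23/11
seg 2: a=3, c=M2/2=-9/22, d=(M3−M2)/(6·2)=3/44, b=Δ2−h2·(2M2+M3)/6=17/11
t_q=5/2 → seg 1, τ=3/2; S=-1+23/11·τ+3/22·τ²+-1/11·τ³=47/22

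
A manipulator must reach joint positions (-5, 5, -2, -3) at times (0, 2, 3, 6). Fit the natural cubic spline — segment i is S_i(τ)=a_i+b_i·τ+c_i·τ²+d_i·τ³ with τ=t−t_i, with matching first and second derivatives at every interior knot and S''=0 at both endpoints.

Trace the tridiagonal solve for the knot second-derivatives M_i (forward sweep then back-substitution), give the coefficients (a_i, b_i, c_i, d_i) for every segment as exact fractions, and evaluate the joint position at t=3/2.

Δ: Δ0=5, Δ1=-7, Δ2=-1/3
row 1: diag=6, rhs=-72; c'=1/6, d'=-12
row 2: denom=8−1·1/6=47/6; d'=(40−1·-12)/(47/6)=312/47
back: M2=312/47
back: M1=-12−1/6·312/47=-616/47
M: M0=0, M1=-616/47, M2=312/47, M3=0
seg 0: a=-5, c=M0/2=0, d=(M1−M0)/(6·2)=-154/141, b=Δ0−h0·(2M0+M1)/6=1321/141
seg 1: a=5, c=M1/2=-308/47, d=(M2−M1)/(6·1)=464/141, b=Δ1−h1·(2M1+M2)/6=-527/141
seg 2: a=-2, c=M2/2=156/47, d=(M3−M2)/(6·3)=-52/141, b=Δ2−h2·(2M2+M3)/6=-983/141
t_q=3/2 → seg 0, τ=3/2; S=-5+1321/141·τ+0·τ²+-154/141·τ³=1009/188

  seg 0: a=-5 b=1321/141 c=0 d=-154/141
  seg 1: a=5 b=-527/141 c=-308/47 d=464/141
  seg 2: a=-2 b=-983/141 c=156/47 d=-52/141
S(3/2) = 1009/188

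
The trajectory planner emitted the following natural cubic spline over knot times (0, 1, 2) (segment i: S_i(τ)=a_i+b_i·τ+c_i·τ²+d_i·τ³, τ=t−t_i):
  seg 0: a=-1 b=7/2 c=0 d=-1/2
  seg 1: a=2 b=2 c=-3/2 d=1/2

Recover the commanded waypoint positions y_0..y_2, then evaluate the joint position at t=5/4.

y_0=-1 y_1=2 y_2=3
S(5/4) = 309/128

y_0 = S_0(0) = a_0 = -1
y_1 = S_1(0) = a_1 = 2
y_2 = S_1(1) = 3
t_q=5/4 is in segment 1 (τ=1/4); S_1(τ)=309/128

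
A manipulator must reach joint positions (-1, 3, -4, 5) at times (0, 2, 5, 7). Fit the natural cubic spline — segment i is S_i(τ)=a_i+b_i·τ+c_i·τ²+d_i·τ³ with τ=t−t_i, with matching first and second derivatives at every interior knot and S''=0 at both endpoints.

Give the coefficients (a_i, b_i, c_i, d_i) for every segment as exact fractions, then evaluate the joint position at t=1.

  seg 0: a=-1 b=929/273 c=0 d=-383/1092
  seg 1: a=3 b=-220/273 c=-383/182 d=67/126
  seg 2: a=-4 b=505/546 c=244/91 d=-122/273
S(1) = 747/364

Δ: Δ0=2, Δ1=-7/3, Δ2=9/2
row 1: diag=10, rhs=-26; c'=3/10, d'=-13/5
row 2: denom=10−3·3/10=91/10; d'=(41−3·-13/5)/(91/10)=488/91
back: M2=488/91
back: M1=-13/5−3/10·488/91=-383/91
M: M0=0, M1=-383/91, M2=488/91, M3=0
seg 0: a=-1, c=M0/2=0, d=(M1−M0)/(6·2)=-383/1092, b=Δ0−h0·(2M0+M1)/6=929/273
seg 1: a=3, c=M1/2=-383/182, d=(M2−M1)/(6·3)=67/126, b=Δ1−h1·(2M1+M2)/6=-220/273
seg 2: a=-4, c=M2/2=244/91, d=(M3−M2)/(6·2)=-122/273, b=Δ2−h2·(2M2+M3)/6=505/546
t_q=1 → seg 0, τ=1; S=-1+929/273·τ+0·τ²+-383/1092·τ³=747/364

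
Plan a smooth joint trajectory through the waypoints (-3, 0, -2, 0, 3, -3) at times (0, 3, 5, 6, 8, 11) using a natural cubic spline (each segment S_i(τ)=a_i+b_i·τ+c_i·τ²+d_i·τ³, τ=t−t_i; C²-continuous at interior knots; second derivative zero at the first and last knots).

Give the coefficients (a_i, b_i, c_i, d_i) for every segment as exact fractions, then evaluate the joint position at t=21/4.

Δ: Δ0=1, Δ1=-1, Δ2=2, Δ3=3/2, Δ4=-2
row 1: diag=10, rhs=-12; c'=1/5, d'=-6/5
row 2: denom=6−2·1/5=28/5; d'=(18−2·-6/5)/(28/5)=51/14
row 3: denom=6−1·5/28=163/28; d'=(-3−1·51/14)/(163/28)=-186/163
row 4: denom=10−2·56/163=1518/163; d'=(-21−2·-186/163)/(1518/163)=-1017/506
back: M4=-1017/506
back: M3=-186/163−56/163·-1017/506=-114/253
back: M2=51/14−5/28·-114/253=942/253
back: M1=-6/5−1/5·942/253=-492/253
M: M0=0, M1=-492/253, M2=942/253, M3=-114/253, M4=-1017/506, M5=0
seg 0: a=-3, c=M0/2=0, d=(M1−M0)/(6·3)=-82/759, b=Δ0−h0·(2M0+M1)/6=499/253
seg 1: a=0, c=M1/2=-246/253, d=(M2−M1)/(6·2)=239/506, b=Δ1−h1·(2M1+M2)/6=-239/253
seg 2: a=-2, c=M2/2=471/253, d=(M3−M2)/(6·1)=-16/23, b=Δ2−h2·(2M2+M3)/6=211/253
seg 3: a=0, c=M3/2=-57/253, d=(M4−M3)/(6·2)=-263/2024, b=Δ3−h3·(2M3+M4)/6=625/253
seg 4: a=3, c=M4/2=-1017/1012, d=(M5−M4)/(6·3)=113/1012, b=Δ4−h4·(2M4+M5)/6=5/506
t_q=21/4 → seg 2, τ=1/4; S=-2+211/253·τ+471/253·τ²+-16/23·τ³=-6825/4048

  seg 0: a=-3 b=499/253 c=0 d=-82/759
  seg 1: a=0 b=-239/253 c=-246/253 d=239/506
  seg 2: a=-2 b=211/253 c=471/253 d=-16/23
  seg 3: a=0 b=625/253 c=-57/253 d=-263/2024
  seg 4: a=3 b=5/506 c=-1017/1012 d=113/1012
S(21/4) = -6825/4048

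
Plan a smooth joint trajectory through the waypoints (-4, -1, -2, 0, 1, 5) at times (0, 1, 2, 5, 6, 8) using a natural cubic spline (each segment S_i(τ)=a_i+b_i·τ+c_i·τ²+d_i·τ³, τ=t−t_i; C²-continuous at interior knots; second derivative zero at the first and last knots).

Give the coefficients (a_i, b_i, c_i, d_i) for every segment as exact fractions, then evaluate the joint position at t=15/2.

Δ: Δ0=3, Δ1=-1, Δ2=2/3, Δ3=1, Δ4=2
row 1: diag=4, rhs=-24; c'=1/4, d'=-6
row 2: denom=8−1·1/4=31/4; d'=(10−1·-6)/(31/4)=64/31
row 3: denom=8−3·12/31=212/31; d'=(2−3·64/31)/(212/31)=-65/106
row 4: denom=6−1·31/212=1241/212; d'=(6−1·-65/106)/(1241/212)=1402/1241
back: M4=1402/1241
back: M3=-65/106−31/212·1402/1241=-966/1241
back: M2=64/31−12/31·-966/1241=2936/1241
back: M1=-6−1/4·2936/1241=-8180/1241
M: M0=0, M1=-8180/1241, M2=2936/1241, M3=-966/1241, M4=1402/1241, M5=0
seg 0: a=-4, c=M0/2=0, d=(M1−M0)/(6·1)=-4090/3723, b=Δ0−h0·(2M0+M1)/6=15259/3723
seg 1: a=-1, c=M1/2=-4090/1241, d=(M2−M1)/(6·1)=5558/3723, b=Δ1−h1·(2M1+M2)/6=2989/3723
seg 2: a=-2, c=M2/2=1468/1241, d=(M3−M2)/(6·3)=-1951/11169, b=Δ2−h2·(2M2+M3)/6=-4877/3723
seg 3: a=0, c=M3/2=-483/1241, d=(M4−M3)/(6·1)=1184/3723, b=Δ3−h3·(2M3+M4)/6=3988/3723
seg 4: a=1, c=M4/2=701/1241, d=(M5−M4)/(6·2)=-701/7446, b=Δ4−h4·(2M4+M5)/6=4642/3723
t_q=15/2 → seg 4, τ=3/2; S=1+4642/3723·τ+701/1241·τ²+-701/7446·τ³=75919/19856

  seg 0: a=-4 b=15259/3723 c=0 d=-4090/3723
  seg 1: a=-1 b=2989/3723 c=-4090/1241 d=5558/3723
  seg 2: a=-2 b=-4877/3723 c=1468/1241 d=-1951/11169
  seg 3: a=0 b=3988/3723 c=-483/1241 d=1184/3723
  seg 4: a=1 b=4642/3723 c=701/1241 d=-701/7446
S(15/2) = 75919/19856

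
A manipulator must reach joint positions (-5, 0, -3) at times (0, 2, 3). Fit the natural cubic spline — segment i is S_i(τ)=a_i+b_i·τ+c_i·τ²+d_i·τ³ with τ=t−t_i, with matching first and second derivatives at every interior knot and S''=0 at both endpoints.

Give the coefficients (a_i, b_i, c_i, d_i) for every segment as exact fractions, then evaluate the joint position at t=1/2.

Δ: Δ0=5/2, Δ1=-3
row 1: diag=6, rhs=-33; c'=1/6, d'=-11/2
back: M1=-11/2
M: M0=0, M1=-11/2, M2=0
seg 0: a=-5, c=M0/2=0, d=(M1−M0)/(6·2)=-11/24, b=Δ0−h0·(2M0+M1)/6=13/3
seg 1: a=0, c=M1/2=-11/4, d=(M2−M1)/(6·1)=11/12, b=Δ1−h1·(2M1+M2)/6=-7/6
t_q=1/2 → seg 0, τ=1/2; S=-5+13/3·τ+0·τ²+-11/24·τ³=-185/64

  seg 0: a=-5 b=13/3 c=0 d=-11/24
  seg 1: a=0 b=-7/6 c=-11/4 d=11/12
S(1/2) = -185/64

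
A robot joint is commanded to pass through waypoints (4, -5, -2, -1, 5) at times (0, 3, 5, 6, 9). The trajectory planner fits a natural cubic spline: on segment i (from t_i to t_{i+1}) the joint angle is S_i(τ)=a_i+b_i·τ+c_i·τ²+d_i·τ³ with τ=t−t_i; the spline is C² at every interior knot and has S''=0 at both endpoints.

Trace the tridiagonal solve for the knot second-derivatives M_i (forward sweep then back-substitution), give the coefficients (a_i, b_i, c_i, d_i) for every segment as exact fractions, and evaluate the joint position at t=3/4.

  seg 0: a=4 b=-1319/292 c=0 d=443/2628
  seg 1: a=-5 b=5/146 c=443/292 d=-229/584
  seg 2: a=-2 b=102/73 c=-61/73 d=32/73
  seg 3: a=-1 b=76/73 c=35/73 d=-35/657
S(3/4) = 12769/18688

Δ: Δ0=-3, Δ1=3/2, Δ2=1, Δ3=2
row 1: diag=10, rhs=27; c'=1/5, d'=27/10
row 2: denom=6−2·1/5=28/5; d'=(-3−2·27/10)/(28/5)=-3/2
row 3: denom=8−1·5/28=219/28; d'=(6−1·-3/2)/(219/28)=70/73
back: M3=70/73
back: M2=-3/2−5/28·70/73=-122/73
back: M1=27/10−1/5·-122/73=443/146
M: M0=0, M1=443/146, M2=-122/73, M3=70/73, M4=0
seg 0: a=4, c=M0/2=0, d=(M1−M0)/(6·3)=443/2628, b=Δ0−h0·(2M0+M1)/6=-1319/292
seg 1: a=-5, c=M1/2=443/292, d=(M2−M1)/(6·2)=-229/584, b=Δ1−h1·(2M1+M2)/6=5/146
seg 2: a=-2, c=M2/2=-61/73, d=(M3−M2)/(6·1)=32/73, b=Δ2−h2·(2M2+M3)/6=102/73
seg 3: a=-1, c=M3/2=35/73, d=(M4−M3)/(6·3)=-35/657, b=Δ3−h3·(2M3+M4)/6=76/73
t_q=3/4 → seg 0, τ=3/4; S=4+-1319/292·τ+0·τ²+443/2628·τ³=12769/18688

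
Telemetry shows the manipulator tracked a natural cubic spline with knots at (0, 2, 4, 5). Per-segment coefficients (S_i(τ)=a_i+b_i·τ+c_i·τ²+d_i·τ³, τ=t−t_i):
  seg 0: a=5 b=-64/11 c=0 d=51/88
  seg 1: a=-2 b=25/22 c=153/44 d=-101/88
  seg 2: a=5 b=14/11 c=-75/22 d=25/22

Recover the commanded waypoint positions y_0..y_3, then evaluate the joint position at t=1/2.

y_0=5 y_1=-2 y_2=5 y_3=4
S(1/2) = 1523/704

y_0 = S_0(0) = a_0 = 5
y_1 = S_1(0) = a_1 = -2
y_2 = S_2(0) = a_2 = 5
y_3 = S_2(1) = 4
t_q=1/2 is in segment 0 (τ=1/2); S_0(τ)=1523/704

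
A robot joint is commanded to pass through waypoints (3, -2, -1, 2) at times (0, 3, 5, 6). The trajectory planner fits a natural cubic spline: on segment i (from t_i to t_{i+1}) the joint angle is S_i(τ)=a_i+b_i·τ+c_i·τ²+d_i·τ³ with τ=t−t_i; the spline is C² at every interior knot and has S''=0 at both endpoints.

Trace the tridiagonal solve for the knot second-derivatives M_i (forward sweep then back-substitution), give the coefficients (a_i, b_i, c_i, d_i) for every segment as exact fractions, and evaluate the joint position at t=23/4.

  seg 0: a=3 b=-44/21 c=0 d=1/21
  seg 1: a=-2 b=-17/21 c=3/7 d=19/168
  seg 2: a=-1 b=95/42 c=31/28 d=-31/84
S(23/4) = 2085/1792

Δ: Δ0=-5/3, Δ1=1/2, Δ2=3
row 1: diag=10, rhs=13; c'=1/5, d'=13/10
row 2: denom=6−2·1/5=28/5; d'=(15−2·13/10)/(28/5)=31/14
back: M2=31/14
back: M1=13/10−1/5·31/14=6/7
M: M0=0, M1=6/7, M2=31/14, M3=0
seg 0: a=3, c=M0/2=0, d=(M1−M0)/(6·3)=1/21, b=Δ0−h0·(2M0+M1)/6=-44/21
seg 1: a=-2, c=M1/2=3/7, d=(M2−M1)/(6·2)=19/168, b=Δ1−h1·(2M1+M2)/6=-17/21
seg 2: a=-1, c=M2/2=31/28, d=(M3−M2)/(6·1)=-31/84, b=Δ2−h2·(2M2+M3)/6=95/42
t_q=23/4 → seg 2, τ=3/4; S=-1+95/42·τ+31/28·τ²+-31/84·τ³=2085/1792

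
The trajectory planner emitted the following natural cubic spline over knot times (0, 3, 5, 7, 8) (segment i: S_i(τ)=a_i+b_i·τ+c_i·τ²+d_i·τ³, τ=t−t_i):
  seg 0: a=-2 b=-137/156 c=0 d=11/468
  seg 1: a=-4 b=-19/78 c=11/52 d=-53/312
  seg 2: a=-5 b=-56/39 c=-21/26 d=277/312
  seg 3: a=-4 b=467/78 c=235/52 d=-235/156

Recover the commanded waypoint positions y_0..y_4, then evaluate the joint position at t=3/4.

y_0 = S_0(0) = a_0 = -2
y_1 = S_1(0) = a_1 = -4
y_2 = S_2(0) = a_2 = -5
y_3 = S_3(0) = a_3 = -4
y_4 = S_3(1) = 5
t_q=3/4 is in segment 0 (τ=3/4); S_0(τ)=-8815/3328

y_0=-2 y_1=-4 y_2=-5 y_3=-4 y_4=5
S(3/4) = -8815/3328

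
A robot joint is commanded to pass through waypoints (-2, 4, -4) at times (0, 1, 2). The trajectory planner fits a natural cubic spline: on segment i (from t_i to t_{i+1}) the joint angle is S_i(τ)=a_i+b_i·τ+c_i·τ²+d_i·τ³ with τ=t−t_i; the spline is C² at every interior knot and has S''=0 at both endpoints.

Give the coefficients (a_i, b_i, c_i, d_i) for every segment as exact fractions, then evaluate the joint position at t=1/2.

  seg 0: a=-2 b=19/2 c=0 d=-7/2
  seg 1: a=4 b=-1 c=-21/2 d=7/2
S(1/2) = 37/16

Δ: Δ0=6, Δ1=-8
row 1: diag=4, rhs=-84; c'=1/4, d'=-21
back: M1=-21
M: M0=0, M1=-21, M2=0
seg 0: a=-2, c=M0/2=0, d=(M1−M0)/(6·1)=-7/2, b=Δ0−h0·(2M0+M1)/6=19/2
seg 1: a=4, c=M1/2=-21/2, d=(M2−M1)/(6·1)=7/2, b=Δ1−h1·(2M1+M2)/6=-1
t_q=1/2 → seg 0, τ=1/2; S=-2+19/2·τ+0·τ²+-7/2·τ³=37/16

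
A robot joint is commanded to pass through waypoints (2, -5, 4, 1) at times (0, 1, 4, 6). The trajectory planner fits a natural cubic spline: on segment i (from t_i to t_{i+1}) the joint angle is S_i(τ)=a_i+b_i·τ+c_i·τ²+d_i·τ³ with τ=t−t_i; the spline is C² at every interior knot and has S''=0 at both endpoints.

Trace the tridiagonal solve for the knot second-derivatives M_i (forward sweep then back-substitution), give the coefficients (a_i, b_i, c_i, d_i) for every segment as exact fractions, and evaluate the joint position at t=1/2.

  seg 0: a=2 b=-1221/142 c=0 d=227/142
  seg 1: a=-5 b=-270/71 c=681/142 d=-359/426
  seg 2: a=4 b=315/142 c=-198/71 d=33/71
S(1/2) = -2385/1136

Δ: Δ0=-7, Δ1=3, Δ2=-3/2
row 1: diag=8, rhs=60; c'=3/8, d'=15/2
row 2: denom=10−3·3/8=71/8; d'=(-27−3·15/2)/(71/8)=-396/71
back: M2=-396/71
back: M1=15/2−3/8·-396/71=681/71
M: M0=0, M1=681/71, M2=-396/71, M3=0
seg 0: a=2, c=M0/2=0, d=(M1−M0)/(6·1)=227/142, b=Δ0−h0·(2M0+M1)/6=-1221/142
seg 1: a=-5, c=M1/2=681/142, d=(M2−M1)/(6·3)=-359/426, b=Δ1−h1·(2M1+M2)/6=-270/71
seg 2: a=4, c=M2/2=-198/71, d=(M3−M2)/(6·2)=33/71, b=Δ2−h2·(2M2+M3)/6=315/142
t_q=1/2 → seg 0, τ=1/2; S=2+-1221/142·τ+0·τ²+227/142·τ³=-2385/1136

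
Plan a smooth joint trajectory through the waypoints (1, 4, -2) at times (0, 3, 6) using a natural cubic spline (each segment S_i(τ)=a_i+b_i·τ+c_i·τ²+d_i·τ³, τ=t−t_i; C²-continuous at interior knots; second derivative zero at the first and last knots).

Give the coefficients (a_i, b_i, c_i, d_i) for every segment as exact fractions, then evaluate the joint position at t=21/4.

Δ: Δ0=1, Δ1=-2
row 1: diag=12, rhs=-18; c'=1/4, d'=-3/2
back: M1=-3/2
M: M0=0, M1=-3/2, M2=0
seg 0: a=1, c=M0/2=0, d=(M1−M0)/(6·3)=-1/12, b=Δ0−h0·(2M0+M1)/6=7/4
seg 1: a=4, c=M1/2=-3/4, d=(M2−M1)/(6·3)=1/12, b=Δ1−h1·(2M1+M2)/6=-1/2
t_q=21/4 → seg 1, τ=9/4; S=4+-1/2·τ+-3/4·τ²+1/12·τ³=7/256

  seg 0: a=1 b=7/4 c=0 d=-1/12
  seg 1: a=4 b=-1/2 c=-3/4 d=1/12
S(21/4) = 7/256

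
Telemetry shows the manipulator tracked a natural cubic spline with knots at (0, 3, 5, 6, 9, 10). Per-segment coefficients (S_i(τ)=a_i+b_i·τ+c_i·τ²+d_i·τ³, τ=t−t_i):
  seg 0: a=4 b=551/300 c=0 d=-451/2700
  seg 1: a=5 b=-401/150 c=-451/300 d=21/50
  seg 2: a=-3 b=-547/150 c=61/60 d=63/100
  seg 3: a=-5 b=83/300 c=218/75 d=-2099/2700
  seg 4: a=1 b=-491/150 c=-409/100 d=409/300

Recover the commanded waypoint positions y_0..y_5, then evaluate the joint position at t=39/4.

y_0=4 y_1=5 y_2=-3 y_3=-5 y_4=1 y_5=-5
S(39/4) = -4071/1280

y_0 = S_0(0) = a_0 = 4
y_1 = S_1(0) = a_1 = 5
y_2 = S_2(0) = a_2 = -3
y_3 = S_3(0) = a_3 = -5
y_4 = S_4(0) = a_4 = 1
y_5 = S_4(1) = -5
t_q=39/4 is in segment 4 (τ=3/4); S_4(τ)=-4071/1280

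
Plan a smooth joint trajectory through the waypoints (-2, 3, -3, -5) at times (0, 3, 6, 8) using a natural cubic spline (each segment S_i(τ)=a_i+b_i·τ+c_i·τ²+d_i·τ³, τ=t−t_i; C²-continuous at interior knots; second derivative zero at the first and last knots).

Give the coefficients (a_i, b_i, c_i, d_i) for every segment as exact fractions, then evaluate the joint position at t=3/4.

  seg 0: a=-2 b=304/111 c=0 d=-119/999
  seg 1: a=3 b=-53/111 c=-119/111 d=188/999
  seg 2: a=-3 b=-203/111 c=23/37 d=-23/222
S(3/4) = 9/2368

Δ: Δ0=5/3, Δ1=-2, Δ2=-1
row 1: diag=12, rhs=-22; c'=1/4, d'=-11/6
row 2: denom=10−3·1/4=37/4; d'=(6−3·-11/6)/(37/4)=46/37
back: M2=46/37
back: M1=-11/6−1/4·46/37=-238/111
M: M0=0, M1=-238/111, M2=46/37, M3=0
seg 0: a=-2, c=M0/2=0, d=(M1−M0)/(6·3)=-119/999, b=Δ0−h0·(2M0+M1)/6=304/111
seg 1: a=3, c=M1/2=-119/111, d=(M2−M1)/(6·3)=188/999, b=Δ1−h1·(2M1+M2)/6=-53/111
seg 2: a=-3, c=M2/2=23/37, d=(M3−M2)/(6·2)=-23/222, b=Δ2−h2·(2M2+M3)/6=-203/111
t_q=3/4 → seg 0, τ=3/4; S=-2+304/111·τ+0·τ²+-119/999·τ³=9/2368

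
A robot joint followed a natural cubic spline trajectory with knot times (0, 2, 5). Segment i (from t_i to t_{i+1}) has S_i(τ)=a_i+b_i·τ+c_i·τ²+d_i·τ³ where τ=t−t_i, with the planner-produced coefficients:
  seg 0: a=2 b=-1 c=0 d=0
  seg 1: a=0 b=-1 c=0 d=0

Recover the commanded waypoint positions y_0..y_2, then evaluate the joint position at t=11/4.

y_0=2 y_1=0 y_2=-3
S(11/4) = -3/4

y_0 = S_0(0) = a_0 = 2
y_1 = S_1(0) = a_1 = 0
y_2 = S_1(3) = -3
t_q=11/4 is in segment 1 (τ=3/4); S_1(τ)=-3/4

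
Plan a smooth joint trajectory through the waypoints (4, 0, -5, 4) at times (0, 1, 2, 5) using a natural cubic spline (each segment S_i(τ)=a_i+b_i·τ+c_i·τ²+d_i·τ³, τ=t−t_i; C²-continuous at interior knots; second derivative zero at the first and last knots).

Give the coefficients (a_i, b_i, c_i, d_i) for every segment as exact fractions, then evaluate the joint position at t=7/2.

  seg 0: a=4 b=-108/31 c=0 d=-16/31
  seg 1: a=0 b=-156/31 c=-48/31 d=49/31
  seg 2: a=-5 b=-105/31 c=99/31 d=-11/31
S(7/2) = -1015/248

Δ: Δ0=-4, Δ1=-5, Δ2=3
row 1: diag=4, rhs=-6; c'=1/4, d'=-3/2
row 2: denom=8−1·1/4=31/4; d'=(48−1·-3/2)/(31/4)=198/31
back: M2=198/31
back: M1=-3/2−1/4·198/31=-96/31
M: M0=0, M1=-96/31, M2=198/31, M3=0
seg 0: a=4, c=M0/2=0, d=(M1−M0)/(6·1)=-16/31, b=Δ0−h0·(2M0+M1)/6=-108/31
seg 1: a=0, c=M1/2=-48/31, d=(M2−M1)/(6·1)=49/31, b=Δ1−h1·(2M1+M2)/6=-156/31
seg 2: a=-5, c=M2/2=99/31, d=(M3−M2)/(6·3)=-11/31, b=Δ2−h2·(2M2+M3)/6=-105/31
t_q=7/2 → seg 2, τ=3/2; S=-5+-105/31·τ+99/31·τ²+-11/31·τ³=-1015/248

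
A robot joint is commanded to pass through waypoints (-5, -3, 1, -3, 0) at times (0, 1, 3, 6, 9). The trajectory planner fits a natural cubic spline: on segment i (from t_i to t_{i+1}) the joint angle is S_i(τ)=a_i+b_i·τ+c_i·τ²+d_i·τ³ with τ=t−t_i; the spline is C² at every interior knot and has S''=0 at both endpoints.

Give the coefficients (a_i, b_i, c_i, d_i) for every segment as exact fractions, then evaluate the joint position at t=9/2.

  seg 0: a=-5 b=571/309 c=0 d=47/309
  seg 1: a=-3 b=712/309 c=47/103 d=-94/309
  seg 2: a=1 b=148/309 c=-141/103 d=709/2781
  seg 3: a=-3 b=-263/309 c=286/309 d=-286/2781
S(9/2) = -413/824

Δ: Δ0=2, Δ1=2, Δ2=-4/3, Δ3=1
row 1: diag=6, rhs=0; c'=1/3, d'=0
row 2: denom=10−2·1/3=28/3; d'=(-20−2·0)/(28/3)=-15/7
row 3: denom=12−3·9/28=309/28; d'=(14−3·-15/7)/(309/28)=572/309
back: M3=572/309
back: M2=-15/7−9/28·572/309=-282/103
back: M1=0−1/3·-282/103=94/103
M: M0=0, M1=94/103, M2=-282/103, M3=572/309, M4=0
seg 0: a=-5, c=M0/2=0, d=(M1−M0)/(6·1)=47/309, b=Δ0−h0·(2M0+M1)/6=571/309
seg 1: a=-3, c=M1/2=47/103, d=(M2−M1)/(6·2)=-94/309, b=Δ1−h1·(2M1+M2)/6=712/309
seg 2: a=1, c=M2/2=-141/103, d=(M3−M2)/(6·3)=709/2781, b=Δ2−h2·(2M2+M3)/6=148/309
seg 3: a=-3, c=M3/2=286/309, d=(M4−M3)/(6·3)=-286/2781, b=Δ3−h3·(2M3+M4)/6=-263/309
t_q=9/2 → seg 2, τ=3/2; S=1+148/309·τ+-141/103·τ²+709/2781·τ³=-413/824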